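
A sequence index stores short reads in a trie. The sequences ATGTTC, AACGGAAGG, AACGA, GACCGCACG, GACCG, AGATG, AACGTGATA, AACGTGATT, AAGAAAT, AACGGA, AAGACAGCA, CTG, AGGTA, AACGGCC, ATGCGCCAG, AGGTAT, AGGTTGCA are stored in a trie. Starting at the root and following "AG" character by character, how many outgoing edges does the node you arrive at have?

2

Follow the path "AG" to its node, then look at its outgoing edges.
Characters that immediately follow "AG" among the stored strings: {A, G}.
That node has 2 child edges.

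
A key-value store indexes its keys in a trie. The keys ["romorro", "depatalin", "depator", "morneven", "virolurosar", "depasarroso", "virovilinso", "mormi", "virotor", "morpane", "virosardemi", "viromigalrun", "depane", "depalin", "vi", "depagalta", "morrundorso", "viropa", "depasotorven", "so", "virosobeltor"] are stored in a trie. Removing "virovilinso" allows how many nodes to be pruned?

After clearing the end-marker at "virovilinso", prune upward until reaching a node still needed by another word.
The suffix "vilinso" (7 nodes) is used only by "virovilinso"; the node for "viro" still has the child "l", so pruning stops there.
Nodes removed: 7

7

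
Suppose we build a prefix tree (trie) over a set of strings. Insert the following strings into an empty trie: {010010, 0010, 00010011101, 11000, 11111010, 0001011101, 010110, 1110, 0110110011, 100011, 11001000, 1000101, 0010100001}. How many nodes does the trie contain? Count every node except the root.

Insert word by word; a character creates a node only if that edge doesn't already exist:
  "010010" → 6 new (0, 1, 0, 0, 1, 0)
  "0010" → prefix "0" already present; 3 new (0, 1, 0)
  "00010011101" → prefix "00" already present; 9 new (0, 1, 0, 0, 1, 1, 1, 0, 1)
  "11000" → 5 new (1, 1, 0, 0, 0)
  "11111010" → prefix "11" already present; 6 new (1, 1, 1, 0, 1, 0)
  "0001011101" → prefix "00010" already present; 5 new (1, 1, 1, 0, 1)
  "010110" → prefix "010" already present; 3 new (1, 1, 0)
  "1110" → prefix "111" already present; 1 new (0)
  "0110110011" → prefix "01" already present; 8 new (1, 0, 1, 1, 0, 0, 1, 1)
  "100011" → prefix "1" already present; 5 new (0, 0, 0, 1, 1)
  "11001000" → prefix "1100" already present; 4 new (1, 0, 0, 0)
  "1000101" → prefix "10001" already present; 2 new (0, 1)
  "0010100001" → prefix "0010" already present; 6 new (1, 0, 0, 0, 0, 1)
Total nodes = 6 + 3 + 9 + 5 + 6 + 5 + 3 + 1 + 8 + 5 + 4 + 2 + 6 = 63

63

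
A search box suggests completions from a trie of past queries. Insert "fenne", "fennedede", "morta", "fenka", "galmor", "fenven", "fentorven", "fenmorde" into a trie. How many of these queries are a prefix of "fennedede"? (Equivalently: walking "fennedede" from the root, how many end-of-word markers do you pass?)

2

Check each prefix of "fennedede" against the stored set — each match is an end-marker on the path.
Prefixes of the query that are stored words: "fenne", "fennedede"
Count: 2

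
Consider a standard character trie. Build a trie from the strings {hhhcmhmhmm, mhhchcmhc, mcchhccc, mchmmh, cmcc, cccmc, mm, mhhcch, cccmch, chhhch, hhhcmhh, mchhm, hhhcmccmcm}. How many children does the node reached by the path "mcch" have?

The children of the "mcch" node are the distinct next characters among strings starting with "mcch".
Characters that immediately follow "mcch" among the stored strings: {h}.
That node has 1 child edge.

1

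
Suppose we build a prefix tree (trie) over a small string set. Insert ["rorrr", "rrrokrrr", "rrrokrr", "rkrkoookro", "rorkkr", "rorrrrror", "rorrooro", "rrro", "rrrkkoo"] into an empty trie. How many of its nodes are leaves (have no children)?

Leaves are exactly the stored words that no other stored word extends.
Those words: "rkrkoookro", "rorkkr", "rorrooro", "rorrrrror", "rrrkkoo", "rrrokrrr"
Leaf count: 6

6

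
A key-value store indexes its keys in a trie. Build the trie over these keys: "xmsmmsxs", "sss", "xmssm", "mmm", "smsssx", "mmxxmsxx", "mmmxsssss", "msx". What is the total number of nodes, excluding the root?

Insert word by word; a character creates a node only if that edge doesn't already exist:
  "xmsmmsxs" → 8 new (x, m, s, m, m, s, x, s)
  "sss" → 3 new (s, s, s)
  "xmssm" → prefix "xms" already present; 2 new (s, m)
  "mmm" → 3 new (m, m, m)
  "smsssx" → prefix "s" already present; 5 new (m, s, s, s, x)
  "mmxxmsxx" → prefix "mm" already present; 6 new (x, x, m, s, x, x)
  "mmmxsssss" → prefix "mmm" already present; 6 new (x, s, s, s, s, s)
  "msx" → prefix "m" already present; 2 new (s, x)
Total nodes = 8 + 3 + 2 + 3 + 5 + 6 + 6 + 2 = 35

35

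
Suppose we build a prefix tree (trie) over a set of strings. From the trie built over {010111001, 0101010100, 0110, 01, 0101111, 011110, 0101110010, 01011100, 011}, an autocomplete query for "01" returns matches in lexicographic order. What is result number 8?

0110

Words with prefix "01", in lexicographic order: "01", "0101010100", "01011100", "010111001", "0101110010", "0101111", "011", "0110", "011110"
Position 8: 0110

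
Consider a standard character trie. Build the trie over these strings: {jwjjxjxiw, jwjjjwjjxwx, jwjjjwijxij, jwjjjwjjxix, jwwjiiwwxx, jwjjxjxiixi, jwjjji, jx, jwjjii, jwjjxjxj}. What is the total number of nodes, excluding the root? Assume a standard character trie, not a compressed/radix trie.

Count nodes per top-level branch (shared prefixes stored once):
  'j'-branch (jwjjii, jwjjji, jwjjjwijxij, jwjjjwjjxix, jwjjjwjjxwx, jwjjxjxiixi, jwjjxjxiw, jwjjxjxj, jwwjiiwwxx, jx): 39 nodes
Sum: 39

39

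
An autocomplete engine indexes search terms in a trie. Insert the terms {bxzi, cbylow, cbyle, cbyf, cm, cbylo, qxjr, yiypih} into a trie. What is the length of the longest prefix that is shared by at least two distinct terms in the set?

5

The deepest shared node is where two words last agree before diverging.
e.g. "cbylo" and "cbylow" share the prefix "cbylo" of length 5; no pair shares a longer one.
Longest shared-prefix length: 5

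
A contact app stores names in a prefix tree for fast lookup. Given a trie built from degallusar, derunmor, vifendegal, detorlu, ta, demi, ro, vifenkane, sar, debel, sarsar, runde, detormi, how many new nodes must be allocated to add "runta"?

2

"run" is already a path in the trie; the remaining "ta" must be added.
So 5 − 3 = 2 new nodes.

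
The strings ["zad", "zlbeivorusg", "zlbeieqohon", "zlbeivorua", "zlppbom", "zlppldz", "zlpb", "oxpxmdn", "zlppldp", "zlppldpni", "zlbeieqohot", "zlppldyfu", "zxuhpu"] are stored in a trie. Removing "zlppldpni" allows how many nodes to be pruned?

2

Walk "zlppldpni" from the leaf back toward the root, removing each node that no remaining word uses.
The suffix "ni" (2 nodes) is used only by "zlppldpni"; "zlppldp" is itself a stored word, so pruning stops there.
Nodes removed: 2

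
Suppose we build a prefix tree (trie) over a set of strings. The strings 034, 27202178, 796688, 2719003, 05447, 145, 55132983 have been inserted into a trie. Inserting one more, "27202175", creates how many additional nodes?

Walking "27202175" from the root, the first 7 characters ("2720217") follow existing edges; "5" is the first miss.
So 8 − 7 = 1 new nodes.

1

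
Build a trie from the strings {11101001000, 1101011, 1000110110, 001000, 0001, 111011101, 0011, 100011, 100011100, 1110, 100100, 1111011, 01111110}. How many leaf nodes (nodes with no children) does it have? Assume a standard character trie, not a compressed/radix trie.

11

A leaf is a node with no children — equivalently, the end of a word that is not a proper prefix of any other stored word.
Those words: "0001", "001000", "0011", "01111110", "1000110110", "100011100", "100100", "1101011", "11101001000", "111011101", "1111011"
Leaf count: 11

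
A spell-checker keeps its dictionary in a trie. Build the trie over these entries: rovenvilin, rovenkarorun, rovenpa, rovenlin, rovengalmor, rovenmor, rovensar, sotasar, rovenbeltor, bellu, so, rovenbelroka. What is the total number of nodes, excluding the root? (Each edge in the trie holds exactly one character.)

Trace insertions, counting only characters that open a new branch:
  "rovenvilin" → 10 new (r, o, v, e, n, v, i, l, i, n)
  "rovenkarorun" → prefix "roven" already present; 7 new (k, a, r, o, r, u, n)
  "rovenpa" → prefix "roven" already present; 2 new (p, a)
  "rovenlin" → prefix "roven" already present; 3 new (l, i, n)
  "rovengalmor" → prefix "roven" already present; 6 new (g, a, l, m, o, r)
  "rovenmor" → prefix "roven" already present; 3 new (m, o, r)
  "rovensar" → prefix "roven" already present; 3 new (s, a, r)
  "sotasar" → 7 new (s, o, t, a, s, a, r)
  "rovenbeltor" → prefix "roven" already present; 6 new (b, e, l, t, o, r)
  "bellu" → 5 new (b, e, l, l, u)
  "so" → prefix "so" already present; 0 new (none)
  "rovenbelroka" → prefix "rovenbel" already present; 4 new (r, o, k, a)
Total nodes = 10 + 7 + 2 + 3 + 6 + 3 + 3 + 7 + 6 + 5 + 0 + 4 = 56

56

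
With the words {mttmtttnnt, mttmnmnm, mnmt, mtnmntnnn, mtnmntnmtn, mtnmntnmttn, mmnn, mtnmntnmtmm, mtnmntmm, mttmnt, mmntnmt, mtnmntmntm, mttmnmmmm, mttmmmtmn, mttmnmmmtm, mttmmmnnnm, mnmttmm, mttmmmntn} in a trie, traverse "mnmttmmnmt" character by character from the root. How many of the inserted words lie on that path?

Check each prefix of "mnmttmmnmt" against the stored set — each match is an end-marker on the path.
Prefixes of the query that are stored words: "mnmt", "mnmttmm"
Count: 2

2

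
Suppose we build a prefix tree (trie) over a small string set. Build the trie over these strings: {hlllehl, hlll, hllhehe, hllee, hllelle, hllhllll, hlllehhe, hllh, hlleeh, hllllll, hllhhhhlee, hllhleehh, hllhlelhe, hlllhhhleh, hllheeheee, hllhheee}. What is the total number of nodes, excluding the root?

53

Insert word by word; a character creates a node only if that edge doesn't already exist:
  "hlllehl" → 7 new (h, l, l, l, e, h, l)
  "hlll" → prefix "hlll" already present; 0 new (none)
  "hllhehe" → prefix "hll" already present; 4 new (h, e, h, e)
  "hllee" → prefix "hll" already present; 2 new (e, e)
  "hllelle" → prefix "hlle" already present; 3 new (l, l, e)
  "hllhllll" → prefix "hllh" already present; 4 new (l, l, l, l)
  "hlllehhe" → prefix "hllleh" already present; 2 new (h, e)
  "hllh" → prefix "hllh" already present; 0 new (none)
  "hlleeh" → prefix "hllee" already present; 1 new (h)
  "hllllll" → prefix "hlll" already present; 3 new (l, l, l)
  "hllhhhhlee" → prefix "hllh" already present; 6 new (h, h, h, l, e, e)
  "hllhleehh" → prefix "hllhl" already present; 4 new (e, e, h, h)
  "hllhlelhe" → prefix "hllhle" already present; 3 new (l, h, e)
  "hlllhhhleh" → prefix "hlll" already present; 6 new (h, h, h, l, e, h)
  "hllheeheee" → prefix "hllhe" already present; 5 new (e, h, e, e, e)
  "hllhheee" → prefix "hllhh" already present; 3 new (e, e, e)
Total nodes = 7 + 0 + 4 + 2 + 3 + 4 + 2 + 0 + 1 + 3 + 6 + 4 + 3 + 6 + 5 + 3 = 53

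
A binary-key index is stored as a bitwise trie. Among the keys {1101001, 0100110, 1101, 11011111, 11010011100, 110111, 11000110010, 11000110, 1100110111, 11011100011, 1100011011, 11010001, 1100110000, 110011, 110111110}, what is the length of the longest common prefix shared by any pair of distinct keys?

8

The deepest shared node is where two words last agree before diverging.
"11000110" and "11000110010" agree on "11000110" (8 characters) before diverging; nothing deeper is shared.
Longest shared-prefix length: 8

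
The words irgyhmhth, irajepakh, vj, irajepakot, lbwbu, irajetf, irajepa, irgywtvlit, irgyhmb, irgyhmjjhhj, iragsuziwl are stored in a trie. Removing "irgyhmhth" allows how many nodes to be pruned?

After clearing the end-marker at "irgyhmhth", prune upward until reaching a node still needed by another word.
The suffix "hth" (3 nodes) is used only by "irgyhmhth"; the node for "irgyhm" still has the child "b", so pruning stops there.
Nodes removed: 3

3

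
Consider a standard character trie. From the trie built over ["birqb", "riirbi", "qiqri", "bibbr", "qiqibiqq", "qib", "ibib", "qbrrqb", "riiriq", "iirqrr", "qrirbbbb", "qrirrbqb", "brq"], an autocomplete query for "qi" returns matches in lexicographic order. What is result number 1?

qib

Words with prefix "qi", in lexicographic order: "qib", "qiqibiqq", "qiqri"
Position 1: qib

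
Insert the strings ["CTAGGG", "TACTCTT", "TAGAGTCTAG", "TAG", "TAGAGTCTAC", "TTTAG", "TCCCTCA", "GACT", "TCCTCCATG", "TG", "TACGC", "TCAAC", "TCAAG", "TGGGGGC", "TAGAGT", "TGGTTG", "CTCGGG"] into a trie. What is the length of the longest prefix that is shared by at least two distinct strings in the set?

Equivalently: take the maximum, over all pairs, of their longest common prefix length.
"TAGAGTCTAC" and "TAGAGTCTAG" agree on "TAGAGTCTA" (9 characters) before diverging; nothing deeper is shared.
Longest shared-prefix length: 9

9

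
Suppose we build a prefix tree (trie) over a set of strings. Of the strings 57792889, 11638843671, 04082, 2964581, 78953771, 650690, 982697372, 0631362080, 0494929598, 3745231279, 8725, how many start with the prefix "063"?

Traverse to the node for "063", then collect every word in that subtree.
Matches: "0631362080"
Count: 1

1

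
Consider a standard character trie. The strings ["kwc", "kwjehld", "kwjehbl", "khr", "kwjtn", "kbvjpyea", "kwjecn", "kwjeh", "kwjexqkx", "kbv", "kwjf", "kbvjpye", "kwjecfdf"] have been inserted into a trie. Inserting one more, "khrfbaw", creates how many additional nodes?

The longest prefix of "khrfbaw" already in the trie is "khr" (length 3).
So 7 − 3 = 4 new nodes.

4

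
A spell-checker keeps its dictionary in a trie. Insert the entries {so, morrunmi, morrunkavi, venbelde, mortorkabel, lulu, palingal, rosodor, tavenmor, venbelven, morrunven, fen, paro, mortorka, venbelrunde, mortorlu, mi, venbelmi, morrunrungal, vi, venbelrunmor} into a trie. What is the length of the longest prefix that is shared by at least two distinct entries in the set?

9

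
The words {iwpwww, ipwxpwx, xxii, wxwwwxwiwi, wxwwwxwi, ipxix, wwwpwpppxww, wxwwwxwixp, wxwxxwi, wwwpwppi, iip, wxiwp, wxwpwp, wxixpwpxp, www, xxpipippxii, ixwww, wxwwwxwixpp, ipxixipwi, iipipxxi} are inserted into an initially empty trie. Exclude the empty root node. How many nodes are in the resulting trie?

83

Insert word by word; a character creates a node only if that edge doesn't already exist:
  "iwpwww" → 6 new (i, w, p, w, w, w)
  "ipwxpwx" → prefix "i" already present; 6 new (p, w, x, p, w, x)
  "xxii" → 4 new (x, x, i, i)
  "wxwwwxwiwi" → 10 new (w, x, w, w, w, x, w, i, w, i)
  "wxwwwxwi" → prefix "wxwwwxwi" already present; 0 new (none)
  "ipxix" → prefix "ip" already present; 3 new (x, i, x)
  "wwwpwpppxww" → prefix "w" already present; 10 new (w, w, p, w, p, p, p, x, w, w)
  "wxwwwxwixp" → prefix "wxwwwxwi" already present; 2 new (x, p)
  "wxwxxwi" → prefix "wxw" already present; 4 new (x, x, w, i)
  "wwwpwppi" → prefix "wwwpwpp" already present; 1 new (i)
  "iip" → prefix "i" already present; 2 new (i, p)
  "wxiwp" → prefix "wx" already present; 3 new (i, w, p)
  "wxwpwp" → prefix "wxw" already present; 3 new (p, w, p)
  "wxixpwpxp" → prefix "wxi" already present; 6 new (x, p, w, p, x, p)
  "www" → prefix "www" already present; 0 new (none)
  "xxpipippxii" → prefix "xx" already present; 9 new (p, i, p, i, p, p, x, i, i)
  "ixwww" → prefix "i" already present; 4 new (x, w, w, w)
  "wxwwwxwixpp" → prefix "wxwwwxwixp" already present; 1 new (p)
  "ipxixipwi" → prefix "ipxix" already present; 4 new (i, p, w, i)
  "iipipxxi" → prefix "iip" already present; 5 new (i, p, x, x, i)
Total nodes = 6 + 6 + 4 + 10 + 0 + 3 + 10 + 2 + 4 + 1 + 2 + 3 + 3 + 6 + 0 + 9 + 4 + 1 + 4 + 5 = 83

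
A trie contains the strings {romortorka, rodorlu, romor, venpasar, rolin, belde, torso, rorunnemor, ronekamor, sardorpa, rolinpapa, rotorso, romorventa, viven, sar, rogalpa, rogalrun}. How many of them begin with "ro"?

Filter for entries beginning with "ro":
Words under "ro": rodorlu, rogalpa, rogalrun, rolin, rolinpapa, romor, romortorka, romorventa, ronekamor, rorunnemor, rotorso
Count: 11

11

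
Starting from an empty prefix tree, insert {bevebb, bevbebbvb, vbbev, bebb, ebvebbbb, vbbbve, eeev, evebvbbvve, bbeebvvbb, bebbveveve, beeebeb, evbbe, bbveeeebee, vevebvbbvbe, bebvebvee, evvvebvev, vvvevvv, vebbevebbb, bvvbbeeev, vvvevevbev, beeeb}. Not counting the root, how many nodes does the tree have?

122

For each word, the new-node count is its length minus the longest prefix already in the trie:
  "bevebb" → 6 new (b, e, v, e, b, b)
  "bevbebbvb" → prefix "bev" already present; 6 new (b, e, b, b, v, b)
  "vbbev" → 5 new (v, b, b, e, v)
  "bebb" → prefix "be" already present; 2 new (b, b)
  "ebvebbbb" → 8 new (e, b, v, e, b, b, b, b)
  "vbbbve" → prefix "vbb" already present; 3 new (b, v, e)
  "eeev" → prefix "e" already present; 3 new (e, e, v)
  "evebvbbvve" → prefix "e" already present; 9 new (v, e, b, v, b, b, v, v, e)
  "bbeebvvbb" → prefix "b" already present; 8 new (b, e, e, b, v, v, b, b)
  "bebbveveve" → prefix "bebb" already present; 6 new (v, e, v, e, v, e)
  "beeebeb" → prefix "be" already present; 5 new (e, e, b, e, b)
  "evbbe" → prefix "ev" already present; 3 new (b, b, e)
  "bbveeeebee" → prefix "bb" already present; 8 new (v, e, e, e, e, b, e, e)
  "vevebvbbvbe" → prefix "v" already present; 10 new (e, v, e, b, v, b, b, v, b, e)
  "bebvebvee" → prefix "beb" already present; 6 new (v, e, b, v, e, e)
  "evvvebvev" → prefix "ev" already present; 7 new (v, v, e, b, v, e, v)
  "vvvevvv" → prefix "v" already present; 6 new (v, v, e, v, v, v)
  "vebbevebbb" → prefix "ve" already present; 8 new (b, b, e, v, e, b, b, b)
  "bvvbbeeev" → prefix "b" already present; 8 new (v, v, b, b, e, e, e, v)
  "vvvevevbev" → prefix "vvvev" already present; 5 new (e, v, b, e, v)
  "beeeb" → prefix "beeeb" already present; 0 new (none)
Total nodes = 6 + 6 + 5 + 2 + 8 + 3 + 3 + 9 + 8 + 6 + 5 + 3 + 8 + 10 + 6 + 7 + 6 + 8 + 8 + 5 + 0 = 122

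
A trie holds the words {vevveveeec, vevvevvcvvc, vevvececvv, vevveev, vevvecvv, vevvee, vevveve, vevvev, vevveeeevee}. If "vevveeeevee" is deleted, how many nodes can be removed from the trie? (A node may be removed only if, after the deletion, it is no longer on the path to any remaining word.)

Walk "vevveeeevee" from the leaf back toward the root, removing each node that no remaining word uses.
The suffix "eevee" (5 nodes) is used only by "vevveeeevee"; the node for "vevvee" still has the child "v", so pruning stops there.
Nodes removed: 5

5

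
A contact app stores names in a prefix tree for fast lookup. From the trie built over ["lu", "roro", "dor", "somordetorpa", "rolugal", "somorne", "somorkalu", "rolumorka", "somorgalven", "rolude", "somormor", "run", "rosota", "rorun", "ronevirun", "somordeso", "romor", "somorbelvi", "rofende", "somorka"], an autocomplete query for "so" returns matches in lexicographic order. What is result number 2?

somordeso

Words with prefix "so", in lexicographic order: "somorbelvi", "somordeso", "somordetorpa", "somorgalven", "somorka", "somorkalu", "somormor", "somorne"
The 2nd is somordeso.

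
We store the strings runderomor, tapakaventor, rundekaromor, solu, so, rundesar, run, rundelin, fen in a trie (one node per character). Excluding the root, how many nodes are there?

42

Trace insertions, counting only characters that open a new branch:
  "runderomor" → 10 new (r, u, n, d, e, r, o, m, o, r)
  "tapakaventor" → 12 new (t, a, p, a, k, a, v, e, n, t, o, r)
  "rundekaromor" → prefix "runde" already present; 7 new (k, a, r, o, m, o, r)
  "solu" → 4 new (s, o, l, u)
  "so" → prefix "so" already present; 0 new (none)
  "rundesar" → prefix "runde" already present; 3 new (s, a, r)
  "run" → prefix "run" already present; 0 new (none)
  "rundelin" → prefix "runde" already present; 3 new (l, i, n)
  "fen" → 3 new (f, e, n)
Total nodes = 10 + 12 + 7 + 4 + 0 + 3 + 0 + 3 + 3 = 42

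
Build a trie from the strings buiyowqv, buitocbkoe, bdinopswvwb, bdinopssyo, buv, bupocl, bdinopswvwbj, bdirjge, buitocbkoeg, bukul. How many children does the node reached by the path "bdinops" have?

Follow the path "bdinops" to its node, then look at its outgoing edges.
Characters that immediately follow "bdinops" among the stored strings: {s, w}.
That node has 2 child edges.

2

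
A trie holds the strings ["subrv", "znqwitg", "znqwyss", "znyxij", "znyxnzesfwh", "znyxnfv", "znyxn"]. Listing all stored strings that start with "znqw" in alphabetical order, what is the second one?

znqwyss

DFS of the "znqw" subtree visits, in order: "znqwitg", "znqwyss"
The 2nd is znqwyss.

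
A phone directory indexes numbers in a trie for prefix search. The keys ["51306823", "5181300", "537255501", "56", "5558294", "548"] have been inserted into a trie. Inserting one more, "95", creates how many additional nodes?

2

No existing word starts with "9", so every character of "95" needs a new node.
2 − 0 = 2 new nodes.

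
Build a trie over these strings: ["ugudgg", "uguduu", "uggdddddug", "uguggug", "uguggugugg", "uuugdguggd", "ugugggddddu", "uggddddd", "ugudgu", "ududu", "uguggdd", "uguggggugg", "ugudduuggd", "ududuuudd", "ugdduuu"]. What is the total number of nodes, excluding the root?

64

For each word, the new-node count is its length minus the longest prefix already in the trie:
  "ugudgg" → 6 new (u, g, u, d, g, g)
  "uguduu" → prefix "ugud" already present; 2 new (u, u)
  "uggdddddug" → prefix "ug" already present; 8 new (g, d, d, d, d, d, u, g)
  "uguggug" → prefix "ugu" already present; 4 new (g, g, u, g)
  "uguggugugg" → prefix "uguggug" already present; 3 new (u, g, g)
  "uuugdguggd" → prefix "u" already present; 9 new (u, u, g, d, g, u, g, g, d)
  "ugugggddddu" → prefix "ugugg" already present; 6 new (g, d, d, d, d, u)
  "uggddddd" → prefix "uggddddd" already present; 0 new (none)
  "ugudgu" → prefix "ugudg" already present; 1 new (u)
  "ududu" → prefix "u" already present; 4 new (d, u, d, u)
  "uguggdd" → prefix "ugugg" already present; 2 new (d, d)
  "uguggggugg" → prefix "uguggg" already present; 4 new (g, u, g, g)
  "ugudduuggd" → prefix "ugud" already present; 6 new (d, u, u, g, g, d)
  "ududuuudd" → prefix "ududu" already present; 4 new (u, u, d, d)
  "ugdduuu" → prefix "ug" already present; 5 new (d, d, u, u, u)
Total nodes = 6 + 2 + 8 + 4 + 3 + 9 + 6 + 0 + 1 + 4 + 2 + 4 + 6 + 4 + 5 = 64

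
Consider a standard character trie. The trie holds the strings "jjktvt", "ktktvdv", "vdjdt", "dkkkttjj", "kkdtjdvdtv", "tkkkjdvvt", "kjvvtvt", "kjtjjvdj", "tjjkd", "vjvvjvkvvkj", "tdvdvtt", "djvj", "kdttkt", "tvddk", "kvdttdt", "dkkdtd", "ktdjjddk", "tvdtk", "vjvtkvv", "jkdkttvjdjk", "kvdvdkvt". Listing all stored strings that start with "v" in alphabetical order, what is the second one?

vjvtkvv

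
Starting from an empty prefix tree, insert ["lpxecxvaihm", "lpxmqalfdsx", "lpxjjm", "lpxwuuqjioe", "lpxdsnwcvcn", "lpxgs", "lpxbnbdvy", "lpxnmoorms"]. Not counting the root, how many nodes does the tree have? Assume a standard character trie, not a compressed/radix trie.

For each word, the new-node count is its length minus the longest prefix already in the trie:
  "lpxecxvaihm" → 11 new (l, p, x, e, c, x, v, a, i, h, m)
  "lpxmqalfdsx" → prefix "lpx" already present; 8 new (m, q, a, l, f, d, s, x)
  "lpxjjm" → prefix "lpx" already present; 3 new (j, j, m)
  "lpxwuuqjioe" → prefix "lpx" already present; 8 new (w, u, u, q, j, i, o, e)
  "lpxdsnwcvcn" → prefix "lpx" already present; 8 new (d, s, n, w, c, v, c, n)
  "lpxgs" → prefix "lpx" already present; 2 new (g, s)
  "lpxbnbdvy" → prefix "lpx" already present; 6 new (b, n, b, d, v, y)
  "lpxnmoorms" → prefix "lpx" already present; 7 new (n, m, o, o, r, m, s)
Total nodes = 11 + 8 + 3 + 8 + 8 + 2 + 6 + 7 = 53

53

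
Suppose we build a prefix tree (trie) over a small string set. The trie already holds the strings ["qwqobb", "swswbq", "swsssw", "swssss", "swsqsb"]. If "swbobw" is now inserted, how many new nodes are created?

"sw" is already a path in the trie; the remaining "bobw" must be added.
Each of the 4 remaining characters creates one node.

4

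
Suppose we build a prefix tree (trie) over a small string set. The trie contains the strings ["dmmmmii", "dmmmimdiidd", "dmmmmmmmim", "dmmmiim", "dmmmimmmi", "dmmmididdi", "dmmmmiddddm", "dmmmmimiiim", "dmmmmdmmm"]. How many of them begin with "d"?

9

Walk to "d"; the words in its subtree are exactly those with that prefix.
Matches: "dmmmididdi", "dmmmiim", "dmmmimdiidd", "dmmmimmmi", "dmmmmdmmm", "dmmmmiddddm", "dmmmmii", "dmmmmimiiim", "dmmmmmmmim"
Count: 9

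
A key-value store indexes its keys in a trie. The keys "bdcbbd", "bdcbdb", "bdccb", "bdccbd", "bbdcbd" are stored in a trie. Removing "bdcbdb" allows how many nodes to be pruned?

Walk "bdcbdb" from the leaf back toward the root, removing each node that no remaining word uses.
The suffix "db" (2 nodes) is used only by "bdcbdb"; the node for "bdcb" still has the child "b", so pruning stops there.
Nodes removed: 2

2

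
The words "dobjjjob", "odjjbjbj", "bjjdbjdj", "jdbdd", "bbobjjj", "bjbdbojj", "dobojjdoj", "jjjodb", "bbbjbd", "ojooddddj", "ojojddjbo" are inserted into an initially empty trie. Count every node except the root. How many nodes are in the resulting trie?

70

Trace insertions, counting only characters that open a new branch:
  "dobjjjob" → 8 new (d, o, b, j, j, j, o, b)
  "odjjbjbj" → 8 new (o, d, j, j, b, j, b, j)
  "bjjdbjdj" → 8 new (b, j, j, d, b, j, d, j)
  "jdbdd" → 5 new (j, d, b, d, d)
  "bbobjjj" → prefix "b" already present; 6 new (b, o, b, j, j, j)
  "bjbdbojj" → prefix "bj" already present; 6 new (b, d, b, o, j, j)
  "dobojjdoj" → prefix "dob" already present; 6 new (o, j, j, d, o, j)
  "jjjodb" → prefix "j" already present; 5 new (j, j, o, d, b)
  "bbbjbd" → prefix "bb" already present; 4 new (b, j, b, d)
  "ojooddddj" → prefix "o" already present; 8 new (j, o, o, d, d, d, d, j)
  "ojojddjbo" → prefix "ojo" already present; 6 new (j, d, d, j, b, o)
Total nodes = 8 + 8 + 8 + 5 + 6 + 6 + 6 + 5 + 4 + 8 + 6 = 70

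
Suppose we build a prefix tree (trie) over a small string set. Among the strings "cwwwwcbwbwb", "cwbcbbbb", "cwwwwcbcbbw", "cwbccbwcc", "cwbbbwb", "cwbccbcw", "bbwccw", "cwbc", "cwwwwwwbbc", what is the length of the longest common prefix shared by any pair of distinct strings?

7

The deepest shared node is where two words last agree before diverging.
e.g. "cwwwwcbcbbw" and "cwwwwcbwbwb" share the prefix "cwwwwcb" of length 7; no pair shares a longer one.
Longest shared-prefix length: 7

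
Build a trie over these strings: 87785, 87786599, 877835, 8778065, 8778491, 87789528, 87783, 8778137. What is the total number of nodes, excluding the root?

24

Insert word by word; a character creates a node only if that edge doesn't already exist:
  "87785" → 5 new (8, 7, 7, 8, 5)
  "87786599" → prefix "8778" already present; 4 new (6, 5, 9, 9)
  "877835" → prefix "8778" already present; 2 new (3, 5)
  "8778065" → prefix "8778" already present; 3 new (0, 6, 5)
  "8778491" → prefix "8778" already present; 3 new (4, 9, 1)
  "87789528" → prefix "8778" already present; 4 new (9, 5, 2, 8)
  "87783" → prefix "87783" already present; 0 new (none)
  "8778137" → prefix "8778" already present; 3 new (1, 3, 7)
Total nodes = 5 + 4 + 2 + 3 + 3 + 4 + 0 + 3 = 24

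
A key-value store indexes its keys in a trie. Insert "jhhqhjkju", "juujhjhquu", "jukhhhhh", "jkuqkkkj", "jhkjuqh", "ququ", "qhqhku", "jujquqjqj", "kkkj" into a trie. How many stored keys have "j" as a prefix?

Filter for entries beginning with "j":
Matches: "jhhqhjkju", "jhkjuqh", "jkuqkkkj", "jujquqjqj", "jukhhhhh", "juujhjhquu"
Count: 6

6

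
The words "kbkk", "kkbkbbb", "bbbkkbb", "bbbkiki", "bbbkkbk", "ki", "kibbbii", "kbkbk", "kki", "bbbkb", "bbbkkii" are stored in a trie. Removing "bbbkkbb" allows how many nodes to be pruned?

1

Walk "bbbkkbb" from the leaf back toward the root, removing each node that no remaining word uses.
The suffix "b" (1 node) is used only by "bbbkkbb"; the node for "bbbkkb" still has the child "k", so pruning stops there.
Nodes removed: 1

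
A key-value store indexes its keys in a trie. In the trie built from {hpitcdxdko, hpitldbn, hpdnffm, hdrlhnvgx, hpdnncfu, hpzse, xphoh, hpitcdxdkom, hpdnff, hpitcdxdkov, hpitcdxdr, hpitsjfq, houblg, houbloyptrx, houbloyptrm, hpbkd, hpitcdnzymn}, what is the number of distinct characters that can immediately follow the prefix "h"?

3

Follow the path "h" to its node, then look at its outgoing edges.
Distinct next characters after "h": d, o, p.
That node has 3 child edges.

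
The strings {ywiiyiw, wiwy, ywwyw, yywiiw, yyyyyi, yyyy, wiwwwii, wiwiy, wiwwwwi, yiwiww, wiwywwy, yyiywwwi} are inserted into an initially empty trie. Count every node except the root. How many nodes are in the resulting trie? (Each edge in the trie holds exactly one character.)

For each word, the new-node count is its length minus the longest prefix already in the trie:
  "ywiiyiw" → 7 new (y, w, i, i, y, i, w)
  "wiwy" → 4 new (w, i, w, y)
  "ywwyw" → prefix "yw" already present; 3 new (w, y, w)
  "yywiiw" → prefix "y" already present; 5 new (y, w, i, i, w)
  "yyyyyi" → prefix "yy" already present; 4 new (y, y, y, i)
  "yyyy" → prefix "yyyy" already present; 0 new (none)
  "wiwwwii" → prefix "wiw" already present; 4 new (w, w, i, i)
  "wiwiy" → prefix "wiw" already present; 2 new (i, y)
  "wiwwwwi" → prefix "wiwww" already present; 2 new (w, i)
  "yiwiww" → prefix "y" already present; 5 new (i, w, i, w, w)
  "wiwywwy" → prefix "wiwy" already present; 3 new (w, w, y)
  "yyiywwwi" → prefix "yy" already present; 6 new (i, y, w, w, w, i)
Total nodes = 7 + 4 + 3 + 5 + 4 + 0 + 4 + 2 + 2 + 5 + 3 + 6 = 45

45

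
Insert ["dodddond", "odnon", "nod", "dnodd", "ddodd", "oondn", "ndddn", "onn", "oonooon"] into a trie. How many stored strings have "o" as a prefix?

Traverse to the node for "o", then collect every word in that subtree.
Words under "o": odnon, onn, oondn, oonooon
Count: 4

4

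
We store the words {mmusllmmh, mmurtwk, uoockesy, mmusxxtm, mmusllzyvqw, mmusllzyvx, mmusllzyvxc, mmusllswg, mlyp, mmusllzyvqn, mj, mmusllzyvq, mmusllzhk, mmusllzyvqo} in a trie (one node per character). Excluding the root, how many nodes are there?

43

Count nodes per top-level branch (shared prefixes stored once):
  'm'-branch (mj, mlyp, mmurtwk, mmusllmmh, mmusllswg, mmusllzhk, mmusllzyvq, mmusllzyvqn, mmusllzyvqo, mmusllzyvqw, mmusllzyvx, mmusllzyvxc, mmusxxtm): 35 nodes
  'u'-branch (uoockesy): 8 nodes
Sum: 43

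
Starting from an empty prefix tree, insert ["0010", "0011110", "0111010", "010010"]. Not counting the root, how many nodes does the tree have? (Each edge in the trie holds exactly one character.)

Insert word by word; a character creates a node only if that edge doesn't already exist:
  "0010" → 4 new (0, 0, 1, 0)
  "0011110" → prefix "001" already present; 4 new (1, 1, 1, 0)
  "0111010" → prefix "0" already present; 6 new (1, 1, 1, 0, 1, 0)
  "010010" → prefix "01" already present; 4 new (0, 0, 1, 0)
Total nodes = 4 + 4 + 6 + 4 = 18

18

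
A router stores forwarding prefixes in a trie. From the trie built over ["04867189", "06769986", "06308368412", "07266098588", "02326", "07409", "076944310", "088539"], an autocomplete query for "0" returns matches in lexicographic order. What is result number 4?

06769986

DFS of the "0" subtree visits, in order: "02326", "04867189", "06308368412", "06769986", "07266098588", "07409", "076944310", "088539"
The 4th is 06769986.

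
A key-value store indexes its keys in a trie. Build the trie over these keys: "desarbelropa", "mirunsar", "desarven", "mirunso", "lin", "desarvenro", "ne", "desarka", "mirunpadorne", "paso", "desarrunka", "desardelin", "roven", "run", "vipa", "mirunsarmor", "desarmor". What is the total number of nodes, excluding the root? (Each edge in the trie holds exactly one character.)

Count nodes per top-level branch (shared prefixes stored once):
  'd'-branch (desarbelropa, desardelin, desarka, desarmor, desarrunka, desarven, desarvenro): 32 nodes
  'l'-branch (lin): 3 nodes
  'm'-branch (mirunpadorne, mirunsar, mirunsarmor, mirunso): 19 nodes
  'n'-branch (ne): 2 nodes
  'p'-branch (paso): 4 nodes
  'r'-branch (roven, run): 7 nodes
  'v'-branch (vipa): 4 nodes
Sum: 71

71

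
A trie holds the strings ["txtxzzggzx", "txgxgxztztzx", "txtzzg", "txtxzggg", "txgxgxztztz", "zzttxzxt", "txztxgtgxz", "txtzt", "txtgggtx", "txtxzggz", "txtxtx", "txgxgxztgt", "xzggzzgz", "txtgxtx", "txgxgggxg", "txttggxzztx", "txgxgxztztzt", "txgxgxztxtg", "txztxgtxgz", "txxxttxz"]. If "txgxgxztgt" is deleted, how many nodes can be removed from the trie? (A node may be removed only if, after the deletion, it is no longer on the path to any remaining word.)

2

Walk "txgxgxztgt" from the leaf back toward the root, removing each node that no remaining word uses.
The suffix "gt" (2 nodes) is used only by "txgxgxztgt"; the node for "txgxgxzt" still has the child "z", so pruning stops there.
Nodes removed: 2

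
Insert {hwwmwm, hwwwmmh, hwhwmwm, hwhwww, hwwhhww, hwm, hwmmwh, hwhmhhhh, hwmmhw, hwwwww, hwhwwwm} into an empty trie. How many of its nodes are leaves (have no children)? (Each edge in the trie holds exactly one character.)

9

A leaf is a node with no children — equivalently, the end of a word that is not a proper prefix of any other stored word.
Those words: "hwhmhhhh", "hwhwmwm", "hwhwwwm", "hwmmhw", "hwmmwh", "hwwhhww", "hwwmwm", "hwwwmmh", "hwwwww"
Leaf count: 9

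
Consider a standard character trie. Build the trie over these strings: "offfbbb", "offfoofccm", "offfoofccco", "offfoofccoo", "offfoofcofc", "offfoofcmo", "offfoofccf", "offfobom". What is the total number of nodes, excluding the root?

Count nodes per top-level branch (shared prefixes stored once):
  'o'-branch (offfbbb, offfobom, offfoofccco, offfoofccf, offfoofccm, offfoofccoo, offfoofcmo, offfoofcofc): 26 nodes
Sum: 26

26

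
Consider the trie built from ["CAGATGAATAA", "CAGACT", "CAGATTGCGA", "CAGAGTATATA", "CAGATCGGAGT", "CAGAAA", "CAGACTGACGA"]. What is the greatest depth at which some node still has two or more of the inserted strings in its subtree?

6

The deepest shared node is where two words last agree before diverging.
e.g. "CAGACT" and "CAGACTGACGA" share the prefix "CAGACT" of length 6; no pair shares a longer one.
Longest shared-prefix length: 6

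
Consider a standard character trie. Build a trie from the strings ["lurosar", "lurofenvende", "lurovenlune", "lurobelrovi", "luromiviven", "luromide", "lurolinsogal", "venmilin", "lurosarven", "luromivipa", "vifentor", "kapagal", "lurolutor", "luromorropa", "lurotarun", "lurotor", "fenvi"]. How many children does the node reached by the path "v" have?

The children of the "v" node are the distinct next characters among strings starting with "v".
Distinct next characters after "v": e, i.
That node has 2 child edges.

2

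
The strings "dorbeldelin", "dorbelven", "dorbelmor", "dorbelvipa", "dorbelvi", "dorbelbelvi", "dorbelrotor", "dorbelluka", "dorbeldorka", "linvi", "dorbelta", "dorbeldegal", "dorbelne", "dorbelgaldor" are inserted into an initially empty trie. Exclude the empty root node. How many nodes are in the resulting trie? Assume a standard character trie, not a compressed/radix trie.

For each word, the new-node count is its length minus the longest prefix already in the trie:
  "dorbeldelin" → 11 new (d, o, r, b, e, l, d, e, l, i, n)
  "dorbelven" → prefix "dorbel" already present; 3 new (v, e, n)
  "dorbelmor" → prefix "dorbel" already present; 3 new (m, o, r)
  "dorbelvipa" → prefix "dorbelv" already present; 3 new (i, p, a)
  "dorbelvi" → prefix "dorbelvi" already present; 0 new (none)
  "dorbelbelvi" → prefix "dorbel" already present; 5 new (b, e, l, v, i)
  "dorbelrotor" → prefix "dorbel" already present; 5 new (r, o, t, o, r)
  "dorbelluka" → prefix "dorbel" already present; 4 new (l, u, k, a)
  "dorbeldorka" → prefix "dorbeld" already present; 4 new (o, r, k, a)
  "linvi" → 5 new (l, i, n, v, i)
  "dorbelta" → prefix "dorbel" already present; 2 new (t, a)
  "dorbeldegal" → prefix "dorbelde" already present; 3 new (g, a, l)
  "dorbelne" → prefix "dorbel" already present; 2 new (n, e)
  "dorbelgaldor" → prefix "dorbel" already present; 6 new (g, a, l, d, o, r)
Total nodes = 11 + 3 + 3 + 3 + 0 + 5 + 5 + 4 + 4 + 5 + 2 + 3 + 2 + 6 = 56

56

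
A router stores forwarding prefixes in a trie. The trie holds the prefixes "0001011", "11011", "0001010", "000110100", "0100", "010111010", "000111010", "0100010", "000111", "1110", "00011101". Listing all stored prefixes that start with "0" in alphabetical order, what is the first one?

0001010

DFS of the "0" subtree visits, in order: "0001010", "0001011", "000110100", "000111", "00011101", "000111010", "0100", "0100010", "010111010"
Position 1: 0001010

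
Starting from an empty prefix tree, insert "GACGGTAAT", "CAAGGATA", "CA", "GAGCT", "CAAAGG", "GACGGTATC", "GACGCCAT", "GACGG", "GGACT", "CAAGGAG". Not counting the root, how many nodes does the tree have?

Insert word by word; a character creates a node only if that edge doesn't already exist:
  "GACGGTAAT" → 9 new (G, A, C, G, G, T, A, A, T)
  "CAAGGATA" → 8 new (C, A, A, G, G, A, T, A)
  "CA" → prefix "CA" already present; 0 new (none)
  "GAGCT" → prefix "GA" already present; 3 new (G, C, T)
  "CAAAGG" → prefix "CAA" already present; 3 new (A, G, G)
  "GACGGTATC" → prefix "GACGGTA" already present; 2 new (T, C)
  "GACGCCAT" → prefix "GACG" already present; 4 new (C, C, A, T)
  "GACGG" → prefix "GACGG" already present; 0 new (none)
  "GGACT" → prefix "G" already present; 4 new (G, A, C, T)
  "CAAGGAG" → prefix "CAAGGA" already present; 1 new (G)
Total nodes = 9 + 8 + 0 + 3 + 3 + 2 + 4 + 0 + 4 + 1 = 34

34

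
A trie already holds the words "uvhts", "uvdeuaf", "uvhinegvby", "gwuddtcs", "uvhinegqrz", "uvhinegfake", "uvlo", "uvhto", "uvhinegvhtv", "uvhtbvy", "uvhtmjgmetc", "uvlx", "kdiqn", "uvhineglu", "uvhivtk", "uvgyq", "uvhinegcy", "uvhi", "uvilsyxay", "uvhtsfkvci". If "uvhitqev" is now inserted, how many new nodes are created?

4

"uvhi" is already a path in the trie; the remaining "tqev" must be added.
So 8 − 4 = 4 new nodes.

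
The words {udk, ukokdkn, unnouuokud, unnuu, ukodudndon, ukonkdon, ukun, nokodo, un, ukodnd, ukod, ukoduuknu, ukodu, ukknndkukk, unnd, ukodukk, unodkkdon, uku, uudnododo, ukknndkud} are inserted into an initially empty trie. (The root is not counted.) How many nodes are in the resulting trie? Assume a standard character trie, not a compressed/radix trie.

73

Count nodes per top-level branch (shared prefixes stored once):
  'n'-branch (nokodo): 6 nodes
  'u'-branch (udk, ukknndkud, ukknndkukk, ukod, ukodnd, ukodu, ukodudndon, ukodukk, ukoduuknu, ukokdkn, ukonkdon, uku, ukun, un, unnd, unnouuokud, unnuu, unodkkdon, uudnododo): 67 nodes
Sum: 73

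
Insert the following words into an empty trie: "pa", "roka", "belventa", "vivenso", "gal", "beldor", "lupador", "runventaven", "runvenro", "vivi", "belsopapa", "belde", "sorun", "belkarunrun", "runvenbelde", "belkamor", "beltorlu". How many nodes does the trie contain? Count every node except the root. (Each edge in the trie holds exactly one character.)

80

Trace insertions, counting only characters that open a new branch:
  "pa" → 2 new (p, a)
  "roka" → 4 new (r, o, k, a)
  "belventa" → 8 new (b, e, l, v, e, n, t, a)
  "vivenso" → 7 new (v, i, v, e, n, s, o)
  "gal" → 3 new (g, a, l)
  "beldor" → prefix "bel" already present; 3 new (d, o, r)
  "lupador" → 7 new (l, u, p, a, d, o, r)
  "runventaven" → prefix "r" already present; 10 new (u, n, v, e, n, t, a, v, e, n)
  "runvenro" → prefix "runven" already present; 2 new (r, o)
  "vivi" → prefix "viv" already present; 1 new (i)
  "belsopapa" → prefix "bel" already present; 6 new (s, o, p, a, p, a)
  "belde" → prefix "beld" already present; 1 new (e)
  "sorun" → 5 new (s, o, r, u, n)
  "belkarunrun" → prefix "bel" already present; 8 new (k, a, r, u, n, r, u, n)
  "runvenbelde" → prefix "runven" already present; 5 new (b, e, l, d, e)
  "belkamor" → prefix "belka" already present; 3 new (m, o, r)
  "beltorlu" → prefix "bel" already present; 5 new (t, o, r, l, u)
Total nodes = 2 + 4 + 8 + 7 + 3 + 3 + 7 + 10 + 2 + 1 + 6 + 1 + 5 + 8 + 5 + 3 + 5 = 80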